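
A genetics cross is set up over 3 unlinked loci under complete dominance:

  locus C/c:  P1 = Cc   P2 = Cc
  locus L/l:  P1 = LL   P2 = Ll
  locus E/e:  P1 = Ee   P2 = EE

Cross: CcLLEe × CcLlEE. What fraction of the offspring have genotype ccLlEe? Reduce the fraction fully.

CcLLEe gametes: CLE×2, CLe×2, cLE×2, cLe×2
CcLlEE gametes: CLE×2, ClE×2, cLE×2, clE×2
CcLLEe×CcLlEE grid (8·8=64): CCLLEE=4 CCLLEe=4 CCLlEE=4 CCLlEe=4 CcLLEE=8 CcLLEe=8 CcLlEE=8 CcLlEe=8 ccLLEE=4 ccLLEe=4 ccLlEE=4 ccLlEe=4
ccLlEe hits 4/64; gcd=4; 4÷4/64÷4 = 1/16

P(ccLlEe) = 1/16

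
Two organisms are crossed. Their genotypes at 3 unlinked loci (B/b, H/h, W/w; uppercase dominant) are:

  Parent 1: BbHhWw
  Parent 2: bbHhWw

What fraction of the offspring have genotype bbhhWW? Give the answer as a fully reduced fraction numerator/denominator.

P(bbhhWW) = 1/32

BbHhWw gametes: BHW×1, BHw×1, BhW×1, Bhw×1, bHW×1, bHw×1, bhW×1, bhw×1
bbHhWw gametes: bHW×2, bHw×2, bhW×2, bhw×2
BbHhWw×bbHhWw grid (8·8=64): BbHHWW=2 BbHHWw=4 BbHHww=2 BbHhWW=4 BbHhWw=8 BbHhww=4 BbhhWW=2 BbhhWw=4 Bbhhww=2 bbHHWW=2 bbHHWw=4 bbHHww=2 bbHhWW=4 bbHhWw=8 bbHhww=4 bbhhWW=2 bbhhWw=4 bbhhww=2
bbhhWW hits 2/64; gcd=2; 2÷2/64÷2 = 1/32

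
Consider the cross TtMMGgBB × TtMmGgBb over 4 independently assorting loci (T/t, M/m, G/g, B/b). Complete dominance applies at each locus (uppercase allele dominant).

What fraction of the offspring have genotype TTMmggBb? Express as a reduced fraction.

P(TTMmggBb) = 1/64

TtMMGgBB gametes: TMGB×4, TMgB×4, tMGB×4, tMgB×4
TtMmGgBb gametes: TMGB×1, TMGb×1, TMgB×1, TMgb×1, TmGB×1, TmGb×1, TmgB×1, Tmgb×1, tMGB×1, tMGb×1, tMgB×1, tMgb×1, tmGB×1, tmGb×1, tmgB×1, tmgb×1
TtMMGgBB×TtMmGgBb grid (16·16=256): TTMMGGBB=4 TTMMGGBb=4 TTMMGgBB=8 TTMMGgBb=8 TTMMggBB=4 TTMMggBb=4 TTMmGGBB=4 TTMmGGBb=4 TTMmGgBB=8 TTMmGgBb=8 TTMmggBB=4 TTMmggBb=4 TtMMGGBB=8 TtMMGGBb=8 TtMMGgBB=16 TtMMGgBb=16 TtMMggBB=8 TtMMggBb=8 TtMmGGBB=8 TtMmGGBb=8 TtMmGgBB=16 TtMmGgBb=16 TtMmggBB=8 TtMmggBb=8 ttMMGGBB=4 ttMMGGBb=4 ttMMGgBB=8 ttMMGgBb=8 ttMMggBB=4 ttMMggBb=4 ttMmGGBB=4 ttMmGGBb=4 ttMmGgBB=8 ttMmGgBb=8 ttMmggBB=4 ttMmggBb=4
TTMmggBb hits 4/256; gcd=4; 4÷4/256÷4 = 1/64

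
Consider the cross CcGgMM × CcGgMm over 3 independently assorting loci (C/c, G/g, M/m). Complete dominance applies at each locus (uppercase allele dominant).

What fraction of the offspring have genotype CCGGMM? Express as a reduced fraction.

P(CCGGMM) = 1/32

CcGgMM gametes: CGM×2, CgM×2, cGM×2, cgM×2
CcGgMm gametes: CGM×1, CGm×1, CgM×1, Cgm×1, cGM×1, cGm×1, cgM×1, cgm×1
CcGgMM×CcGgMm grid (8·8=64): CCGGMM=2 CCGGMm=2 CCGgMM=4 CCGgMm=4 CCggMM=2 CCggMm=2 CcGGMM=4 CcGGMm=4 CcGgMM=8 CcGgMm=8 CcggMM=4 CcggMm=4 ccGGMM=2 ccGGMm=2 ccGgMM=4 ccGgMm=4 ccggMM=2 ccggMm=2
CCGGMM hits 2/64; gcd=2; 2÷2/64÷2 = 1/32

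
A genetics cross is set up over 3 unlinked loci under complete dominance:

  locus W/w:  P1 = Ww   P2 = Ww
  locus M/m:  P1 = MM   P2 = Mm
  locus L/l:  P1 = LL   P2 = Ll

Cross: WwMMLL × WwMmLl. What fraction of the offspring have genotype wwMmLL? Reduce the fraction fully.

WwMMLL gametes: WML×4, wML×4
WwMmLl gametes: WML×1, WMl×1, WmL×1, Wml×1, wML×1, wMl×1, wmL×1, wml×1
WwMMLL×WwMmLl grid (8·8=64): WWMMLL=4 WWMMLl=4 WWMmLL=4 WWMmLl=4 WwMMLL=8 WwMMLl=8 WwMmLL=8 WwMmLl=8 wwMMLL=4 wwMMLl=4 wwMmLL=4 wwMmLl=4
wwMmLL hits 4/64; gcd=4; 4÷4/64÷4 = 1/16

P(wwMmLL) = 1/16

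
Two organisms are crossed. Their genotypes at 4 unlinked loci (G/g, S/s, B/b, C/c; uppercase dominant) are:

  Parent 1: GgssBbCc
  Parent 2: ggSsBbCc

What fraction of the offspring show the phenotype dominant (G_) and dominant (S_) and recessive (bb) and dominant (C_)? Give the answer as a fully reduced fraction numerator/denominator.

GgssBbCc gametes: GsBC×2, GsBc×2, GsbC×2, Gsbc×2, gsBC×2, gsBc×2, gsbC×2, gsbc×2
ggSsBbCc gametes: gSBC×2, gSBc×2, gSbC×2, gSbc×2, gsBC×2, gsBc×2, gsbC×2, gsbc×2
GgssBbCc×ggSsBbCc grid (16·16=256): GgSsBBCC=4 GgSsBBCc=8 GgSsBBcc=4 GgSsBbCC=8 GgSsBbCc=16 GgSsBbcc=8 GgSsbbCC=4 GgSsbbCc=8 GgSsbbcc=4 GgssBBCC=4 GgssBBCc=8 GgssBBcc=4 GgssBbCC=8 GgssBbCc=16 GgssBbcc=8 GgssbbCC=4 GgssbbCc=8 Ggssbbcc=4 ggSsBBCC=4 ggSsBBCc=8 ggSsBBcc=4 ggSsBbCC=8 ggSsBbCc=16 ggSsBbcc=8 ggSsbbCC=4 ggSsbbCc=8 ggSsbbcc=4 ggssBBCC=4 ggssBBCc=8 ggssBBcc=4 ggssBbCC=8 ggssBbCc=16 ggssBbcc=8 ggssbbCC=4 ggssbbCc=8 ggssbbcc=4
G_ S_ bb C_ hits 12/256; gcd=4; 12÷4/256÷4 = 3/64

P(G_ S_ bb C_) = 3/64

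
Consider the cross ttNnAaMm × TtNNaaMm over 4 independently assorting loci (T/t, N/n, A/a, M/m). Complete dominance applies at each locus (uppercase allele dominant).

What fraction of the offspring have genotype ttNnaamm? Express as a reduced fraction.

P(ttNnaamm) = 1/32

ttNnAaMm gametes: tNAM×2, tNAm×2, tNaM×2, tNam×2, tnAM×2, tnAm×2, tnaM×2, tnam×2
TtNNaaMm gametes: TNaM×4, TNam×4, tNaM×4, tNam×4
ttNnAaMm×TtNNaaMm grid (16·16=256): TtNNAaMM=8 TtNNAaMm=16 TtNNAamm=8 TtNNaaMM=8 TtNNaaMm=16 TtNNaamm=8 TtNnAaMM=8 TtNnAaMm=16 TtNnAamm=8 TtNnaaMM=8 TtNnaaMm=16 TtNnaamm=8 ttNNAaMM=8 ttNNAaMm=16 ttNNAamm=8 ttNNaaMM=8 ttNNaaMm=16 ttNNaamm=8 ttNnAaMM=8 ttNnAaMm=16 ttNnAamm=8 ttNnaaMM=8 ttNnaaMm=16 ttNnaamm=8
ttNnaamm hits 8/256; gcd=8; 8÷8/256÷8 = 1/32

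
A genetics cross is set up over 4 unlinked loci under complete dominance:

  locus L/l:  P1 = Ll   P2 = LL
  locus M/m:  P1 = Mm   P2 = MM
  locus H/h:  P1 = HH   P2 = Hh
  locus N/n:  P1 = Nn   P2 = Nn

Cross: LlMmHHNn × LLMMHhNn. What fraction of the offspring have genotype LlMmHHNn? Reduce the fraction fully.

P(LlMmHHNn) = 1/16

LlMmHHNn gametes: LMHN×2, LMHn×2, LmHN×2, LmHn×2, lMHN×2, lMHn×2, lmHN×2, lmHn×2
LLMMHhNn gametes: LMHN×4, LMHn×4, LMhN×4, LMhn×4
LlMmHHNn×LLMMHhNn grid (16·16=256): LLMMHHNN=8 LLMMHHNn=16 LLMMHHnn=8 LLMMHhNN=8 LLMMHhNn=16 LLMMHhnn=8 LLMmHHNN=8 LLMmHHNn=16 LLMmHHnn=8 LLMmHhNN=8 LLMmHhNn=16 LLMmHhnn=8 LlMMHHNN=8 LlMMHHNn=16 LlMMHHnn=8 LlMMHhNN=8 LlMMHhNn=16 LlMMHhnn=8 LlMmHHNN=8 LlMmHHNn=16 LlMmHHnn=8 LlMmHhNN=8 LlMmHhNn=16 LlMmHhnn=8
LlMmHHNn hits 16/256; gcd=16; 16÷16/256÷16 = 1/16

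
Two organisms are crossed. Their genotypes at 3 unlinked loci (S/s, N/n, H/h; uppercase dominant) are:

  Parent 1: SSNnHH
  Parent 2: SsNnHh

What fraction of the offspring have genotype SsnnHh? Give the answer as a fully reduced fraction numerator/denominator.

P(SsnnHh) = 1/16

SSNnHH gametes: SNH×4, SnH×4
SsNnHh gametes: SNH×1, SNh×1, SnH×1, Snh×1, sNH×1, sNh×1, snH×1, snh×1
SSNnHH×SsNnHh grid (8·8=64): SSNNHH=4 SSNNHh=4 SSNnHH=8 SSNnHh=8 SSnnHH=4 SSnnHh=4 SsNNHH=4 SsNNHh=4 SsNnHH=8 SsNnHh=8 SsnnHH=4 SsnnHh=4
SsnnHh hits 4/64; gcd=4; 4÷4/64÷4 = 1/16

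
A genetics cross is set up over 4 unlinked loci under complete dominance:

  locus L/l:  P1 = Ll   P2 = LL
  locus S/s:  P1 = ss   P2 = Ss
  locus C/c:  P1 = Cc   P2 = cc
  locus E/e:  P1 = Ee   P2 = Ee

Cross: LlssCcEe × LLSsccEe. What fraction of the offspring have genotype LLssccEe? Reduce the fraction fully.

P(LLssccEe) = 1/16

LlssCcEe gametes: LsCE×2, LsCe×2, LscE×2, Lsce×2, lsCE×2, lsCe×2, lscE×2, lsce×2
LLSsccEe gametes: LScE×4, LSce×4, LscE×4, Lsce×4
LlssCcEe×LLSsccEe grid (16·16=256): LLSsCcEE=8 LLSsCcEe=16 LLSsCcee=8 LLSsccEE=8 LLSsccEe=16 LLSsccee=8 LLssCcEE=8 LLssCcEe=16 LLssCcee=8 LLssccEE=8 LLssccEe=16 LLssccee=8 LlSsCcEE=8 LlSsCcEe=16 LlSsCcee=8 LlSsccEE=8 LlSsccEe=16 LlSsccee=8 LlssCcEE=8 LlssCcEe=16 LlssCcee=8 LlssccEE=8 LlssccEe=16 Llssccee=8
LLssccEe hits 16/256; gcd=16; 16÷16/256÷16 = 1/16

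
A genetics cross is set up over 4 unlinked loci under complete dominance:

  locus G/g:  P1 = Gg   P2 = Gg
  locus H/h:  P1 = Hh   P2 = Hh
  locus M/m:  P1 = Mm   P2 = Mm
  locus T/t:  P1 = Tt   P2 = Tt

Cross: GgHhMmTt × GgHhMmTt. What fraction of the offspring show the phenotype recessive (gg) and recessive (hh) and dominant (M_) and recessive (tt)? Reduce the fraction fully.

GgHhMmTt gametes: GHMT×1, GHMt×1, GHmT×1, GHmt×1, GhMT×1, GhMt×1, GhmT×1, Ghmt×1, gHMT×1, gHMt×1, gHmT×1, gHmt×1, ghMT×1, ghMt×1, ghmT×1, ghmt×1
GgHhMmTt gametes: GHMT×1, GHMt×1, GHmT×1, GHmt×1, GhMT×1, GhMt×1, GhmT×1, Ghmt×1, gHMT×1, gHMt×1, gHmT×1, gHmt×1, ghMT×1, ghMt×1, ghmT×1, ghmt×1
GgHhMmTt×GgHhMmTt grid (16·16=256): GGHHMMTT=1 GGHHMMTt=2 GGHHMMtt=1 GGHHMmTT=2 GGHHMmTt=4 GGHHMmtt=2 GGHHmmTT=1 GGHHmmTt=2 GGHHmmtt=1 GGHhMMTT=2 GGHhMMTt=4 GGHhMMtt=2 GGHhMmTT=4 GGHhMmTt=8 GGHhMmtt=4 GGHhmmTT=2 GGHhmmTt=4 GGHhmmtt=2 GGhhMMTT=1 GGhhMMTt=2 GGhhMMtt=1 GGhhMmTT=2 GGhhMmTt=4 GGhhMmtt=2 GGhhmmTT=1 GGhhmmTt=2 GGhhmmtt=1 GgHHMMTT=2 GgHHMMTt=4 GgHHMMtt=2 GgHHMmTT=4 GgHHMmTt=8 GgHHMmtt=4 GgHHmmTT=2 GgHHmmTt=4 GgHHmmtt=2 GgHhMMTT=4 GgHhMMTt=8 GgHhMMtt=4 GgHhMmTT=8 GgHhMmTt=16 GgHhMmtt=8 GgHhmmTT=4 GgHhmmTt=8 GgHhmmtt=4 GghhMMTT=2 GghhMMTt=4 GghhMMtt=2 GghhMmTT=4 GghhMmTt=8 GghhMmtt=4 GghhmmTT=2 GghhmmTt=4 Gghhmmtt=2 ggHHMMTT=1 ggHHMMTt=2 ggHHMMtt=1 ggHHMmTT=2 ggHHMmTt=4 ggHHMmtt=2 ggHHmmTT=1 ggHHmmTt=2 ggHHmmtt=1 ggHhMMTT=2 ggHhMMTt=4 ggHhMMtt=2 ggHhMmTT=4 ggHhMmTt=8 ggHhMmtt=4 ggHhmmTT=2 ggHhmmTt=4 ggHhmmtt=2 gghhMMTT=1 gghhMMTt=2 gghhMMtt=1 gghhMmTT=2 gghhMmTt=4 gghhMmtt=2 gghhmmTT=1 gghhmmTt=2 gghhmmtt=1
gg hh M_ tt hits 3/256; gcd=1; 3÷1/256÷1 = 3/256

P(gg hh M_ tt) = 3/256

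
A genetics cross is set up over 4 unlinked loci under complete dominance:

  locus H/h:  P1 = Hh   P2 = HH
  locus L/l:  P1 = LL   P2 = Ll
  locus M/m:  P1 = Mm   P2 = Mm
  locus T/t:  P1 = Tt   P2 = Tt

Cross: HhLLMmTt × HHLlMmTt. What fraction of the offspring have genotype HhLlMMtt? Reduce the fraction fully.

P(HhLlMMtt) = 1/64

HhLLMmTt gametes: HLMT×2, HLMt×2, HLmT×2, HLmt×2, hLMT×2, hLMt×2, hLmT×2, hLmt×2
HHLlMmTt gametes: HLMT×2, HLMt×2, HLmT×2, HLmt×2, HlMT×2, HlMt×2, HlmT×2, Hlmt×2
HhLLMmTt×HHLlMmTt grid (16·16=256): HHLLMMTT=4 HHLLMMTt=8 HHLLMMtt=4 HHLLMmTT=8 HHLLMmTt=16 HHLLMmtt=8 HHLLmmTT=4 HHLLmmTt=8 HHLLmmtt=4 HHLlMMTT=4 HHLlMMTt=8 HHLlMMtt=4 HHLlMmTT=8 HHLlMmTt=16 HHLlMmtt=8 HHLlmmTT=4 HHLlmmTt=8 HHLlmmtt=4 HhLLMMTT=4 HhLLMMTt=8 HhLLMMtt=4 HhLLMmTT=8 HhLLMmTt=16 HhLLMmtt=8 HhLLmmTT=4 HhLLmmTt=8 HhLLmmtt=4 HhLlMMTT=4 HhLlMMTt=8 HhLlMMtt=4 HhLlMmTT=8 HhLlMmTt=16 HhLlMmtt=8 HhLlmmTT=4 HhLlmmTt=8 HhLlmmtt=4
HhLlMMtt hits 4/256; gcd=4; 4÷4/256÷4 = 1/64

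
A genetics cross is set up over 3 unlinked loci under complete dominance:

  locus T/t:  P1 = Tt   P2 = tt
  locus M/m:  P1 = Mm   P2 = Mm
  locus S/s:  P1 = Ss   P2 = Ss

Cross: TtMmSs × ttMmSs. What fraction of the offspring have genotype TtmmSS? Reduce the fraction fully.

P(TtmmSS) = 1/32

TtMmSs gametes: TMS×1, TMs×1, TmS×1, Tms×1, tMS×1, tMs×1, tmS×1, tms×1
ttMmSs gametes: tMS×2, tMs×2, tmS×2, tms×2
TtMmSs×ttMmSs grid (8·8=64): TtMMSS=2 TtMMSs=4 TtMMss=2 TtMmSS=4 TtMmSs=8 TtMmss=4 TtmmSS=2 TtmmSs=4 Ttmmss=2 ttMMSS=2 ttMMSs=4 ttMMss=2 ttMmSS=4 ttMmSs=8 ttMmss=4 ttmmSS=2 ttmmSs=4 ttmmss=2
TtmmSS hits 2/64; gcd=2; 2÷2/64÷2 = 1/32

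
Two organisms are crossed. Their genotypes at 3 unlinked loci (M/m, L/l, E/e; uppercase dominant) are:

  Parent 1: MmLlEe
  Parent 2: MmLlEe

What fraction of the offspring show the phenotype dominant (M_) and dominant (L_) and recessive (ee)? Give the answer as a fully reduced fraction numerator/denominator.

MmLlEe gametes: MLE×1, MLe×1, MlE×1, Mle×1, mLE×1, mLe×1, mlE×1, mle×1
MmLlEe gametes: MLE×1, MLe×1, MlE×1, Mle×1, mLE×1, mLe×1, mlE×1, mle×1
MmLlEe×MmLlEe grid (8·8=64): MMLLEE=1 MMLLEe=2 MMLLee=1 MMLlEE=2 MMLlEe=4 MMLlee=2 MMllEE=1 MMllEe=2 MMllee=1 MmLLEE=2 MmLLEe=4 MmLLee=2 MmLlEE=4 MmLlEe=8 MmLlee=4 MmllEE=2 MmllEe=4 Mmllee=2 mmLLEE=1 mmLLEe=2 mmLLee=1 mmLlEE=2 mmLlEe=4 mmLlee=2 mmllEE=1 mmllEe=2 mmllee=1
M_ L_ ee hits 9/64; gcd=1; 9÷1/64÷1 = 9/64

P(M_ L_ ee) = 9/64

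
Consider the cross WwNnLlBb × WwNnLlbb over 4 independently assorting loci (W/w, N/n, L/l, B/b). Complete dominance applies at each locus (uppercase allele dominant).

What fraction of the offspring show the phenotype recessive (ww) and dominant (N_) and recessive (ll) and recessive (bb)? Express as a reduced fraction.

P(ww N_ ll bb) = 3/128

WwNnLlBb gametes: WNLB×1, WNLb×1, WNlB×1, WNlb×1, WnLB×1, WnLb×1, WnlB×1, Wnlb×1, wNLB×1, wNLb×1, wNlB×1, wNlb×1, wnLB×1, wnLb×1, wnlB×1, wnlb×1
WwNnLlbb gametes: WNLb×2, WNlb×2, WnLb×2, Wnlb×2, wNLb×2, wNlb×2, wnLb×2, wnlb×2
WwNnLlBb×WwNnLlbb grid (16·16=256): WWNNLLBb=2 WWNNLLbb=2 WWNNLlBb=4 WWNNLlbb=4 WWNNllBb=2 WWNNllbb=2 WWNnLLBb=4 WWNnLLbb=4 WWNnLlBb=8 WWNnLlbb=8 WWNnllBb=4 WWNnllbb=4 WWnnLLBb=2 WWnnLLbb=2 WWnnLlBb=4 WWnnLlbb=4 WWnnllBb=2 WWnnllbb=2 WwNNLLBb=4 WwNNLLbb=4 WwNNLlBb=8 WwNNLlbb=8 WwNNllBb=4 WwNNllbb=4 WwNnLLBb=8 WwNnLLbb=8 WwNnLlBb=16 WwNnLlbb=16 WwNnllBb=8 WwNnllbb=8 WwnnLLBb=4 WwnnLLbb=4 WwnnLlBb=8 WwnnLlbb=8 WwnnllBb=4 Wwnnllbb=4 wwNNLLBb=2 wwNNLLbb=2 wwNNLlBb=4 wwNNLlbb=4 wwNNllBb=2 wwNNllbb=2 wwNnLLBb=4 wwNnLLbb=4 wwNnLlBb=8 wwNnLlbb=8 wwNnllBb=4 wwNnllbb=4 wwnnLLBb=2 wwnnLLbb=2 wwnnLlBb=4 wwnnLlbb=4 wwnnllBb=2 wwnnllbb=2
ww N_ ll bb hits 6/256; gcd=2; 6÷2/256÷2 = 3/128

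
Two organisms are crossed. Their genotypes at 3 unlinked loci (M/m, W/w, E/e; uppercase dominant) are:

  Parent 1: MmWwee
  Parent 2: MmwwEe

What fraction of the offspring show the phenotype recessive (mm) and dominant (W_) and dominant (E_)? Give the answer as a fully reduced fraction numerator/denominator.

MmWwee gametes: MWe×2, Mwe×2, mWe×2, mwe×2
MmwwEe gametes: MwE×2, Mwe×2, mwE×2, mwe×2
MmWwee×MmwwEe grid (8·8=64): MMWwEe=4 MMWwee=4 MMwwEe=4 MMwwee=4 MmWwEe=8 MmWwee=8 MmwwEe=8 Mmwwee=8 mmWwEe=4 mmWwee=4 mmwwEe=4 mmwwee=4
mm W_ E_ hits 4/64; gcd=4; 4÷4/64÷4 = 1/16

P(mm W_ E_) = 1/16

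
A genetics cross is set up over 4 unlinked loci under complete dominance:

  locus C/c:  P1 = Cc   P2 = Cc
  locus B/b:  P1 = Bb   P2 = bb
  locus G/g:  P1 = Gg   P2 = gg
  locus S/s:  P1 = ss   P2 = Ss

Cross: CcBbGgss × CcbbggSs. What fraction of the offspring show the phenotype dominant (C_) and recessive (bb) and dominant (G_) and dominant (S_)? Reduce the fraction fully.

P(C_ bb G_ S_) = 3/32

CcBbGgss gametes: CBGs×2, CBgs×2, CbGs×2, Cbgs×2, cBGs×2, cBgs×2, cbGs×2, cbgs×2
CcbbggSs gametes: CbgS×4, Cbgs×4, cbgS×4, cbgs×4
CcBbGgss×CcbbggSs grid (16·16=256): CCBbGgSs=8 CCBbGgss=8 CCBbggSs=8 CCBbggss=8 CCbbGgSs=8 CCbbGgss=8 CCbbggSs=8 CCbbggss=8 CcBbGgSs=16 CcBbGgss=16 CcBbggSs=16 CcBbggss=16 CcbbGgSs=16 CcbbGgss=16 CcbbggSs=16 Ccbbggss=16 ccBbGgSs=8 ccBbGgss=8 ccBbggSs=8 ccBbggss=8 ccbbGgSs=8 ccbbGgss=8 ccbbggSs=8 ccbbggss=8
C_ bb G_ S_ hits 24/256; gcd=8; 24÷8/256÷8 = 3/32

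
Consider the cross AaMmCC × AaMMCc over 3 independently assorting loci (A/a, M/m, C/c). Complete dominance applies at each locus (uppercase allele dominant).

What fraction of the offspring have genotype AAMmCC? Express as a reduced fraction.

AaMmCC gametes: AMC×2, AmC×2, aMC×2, amC×2
AaMMCc gametes: AMC×2, AMc×2, aMC×2, aMc×2
AaMmCC×AaMMCc grid (8·8=64): AAMMCC=4 AAMMCc=4 AAMmCC=4 AAMmCc=4 AaMMCC=8 AaMMCc=8 AaMmCC=8 AaMmCc=8 aaMMCC=4 aaMMCc=4 aaMmCC=4 aaMmCc=4
AAMmCC hits 4/64; gcd=4; 4÷4/64÷4 = 1/16

P(AAMmCC) = 1/16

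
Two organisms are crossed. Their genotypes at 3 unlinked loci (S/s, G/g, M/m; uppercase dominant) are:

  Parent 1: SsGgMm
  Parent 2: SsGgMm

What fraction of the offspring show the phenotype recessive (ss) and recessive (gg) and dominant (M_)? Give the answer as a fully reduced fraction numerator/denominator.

P(ss gg M_) = 3/64

SsGgMm gametes: SGM×1, SGm×1, SgM×1, Sgm×1, sGM×1, sGm×1, sgM×1, sgm×1
SsGgMm gametes: SGM×1, SGm×1, SgM×1, Sgm×1, sGM×1, sGm×1, sgM×1, sgm×1
SsGgMm×SsGgMm grid (8·8=64): SSGGMM=1 SSGGMm=2 SSGGmm=1 SSGgMM=2 SSGgMm=4 SSGgmm=2 SSggMM=1 SSggMm=2 SSggmm=1 SsGGMM=2 SsGGMm=4 SsGGmm=2 SsGgMM=4 SsGgMm=8 SsGgmm=4 SsggMM=2 SsggMm=4 Ssggmm=2 ssGGMM=1 ssGGMm=2 ssGGmm=1 ssGgMM=2 ssGgMm=4 ssGgmm=2 ssggMM=1 ssggMm=2 ssggmm=1
ss gg M_ hits 3/64; gcd=1; 3÷1/64÷1 = 3/64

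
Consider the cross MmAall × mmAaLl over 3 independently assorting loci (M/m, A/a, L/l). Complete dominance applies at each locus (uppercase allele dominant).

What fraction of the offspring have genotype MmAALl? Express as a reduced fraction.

MmAall gametes: MAl×2, Mal×2, mAl×2, mal×2
mmAaLl gametes: mAL×2, mAl×2, maL×2, mal×2
MmAall×mmAaLl grid (8·8=64): MmAALl=4 MmAAll=4 MmAaLl=8 MmAall=8 MmaaLl=4 Mmaall=4 mmAALl=4 mmAAll=4 mmAaLl=8 mmAall=8 mmaaLl=4 mmaall=4
MmAALl hits 4/64; gcd=4; 4÷4/64÷4 = 1/16

P(MmAALl) = 1/16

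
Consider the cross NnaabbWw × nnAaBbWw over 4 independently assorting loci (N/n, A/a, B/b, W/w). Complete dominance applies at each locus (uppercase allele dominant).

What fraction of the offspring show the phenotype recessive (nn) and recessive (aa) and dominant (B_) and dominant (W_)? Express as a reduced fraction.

NnaabbWw gametes: NabW×4, Nabw×4, nabW×4, nabw×4
nnAaBbWw gametes: nABW×2, nABw×2, nAbW×2, nAbw×2, naBW×2, naBw×2, nabW×2, nabw×2
NnaabbWw×nnAaBbWw grid (16·16=256): NnAaBbWW=8 NnAaBbWw=16 NnAaBbww=8 NnAabbWW=8 NnAabbWw=16 NnAabbww=8 NnaaBbWW=8 NnaaBbWw=16 NnaaBbww=8 NnaabbWW=8 NnaabbWw=16 Nnaabbww=8 nnAaBbWW=8 nnAaBbWw=16 nnAaBbww=8 nnAabbWW=8 nnAabbWw=16 nnAabbww=8 nnaaBbWW=8 nnaaBbWw=16 nnaaBbww=8 nnaabbWW=8 nnaabbWw=16 nnaabbww=8
nn aa B_ W_ hits 24/256; gcd=8; 24÷8/256÷8 = 3/32

P(nn aa B_ W_) = 3/32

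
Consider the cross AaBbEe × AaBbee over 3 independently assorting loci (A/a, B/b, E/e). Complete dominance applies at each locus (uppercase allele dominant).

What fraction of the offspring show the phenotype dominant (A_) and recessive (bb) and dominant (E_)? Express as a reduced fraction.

P(A_ bb E_) = 3/32

AaBbEe gametes: ABE×1, ABe×1, AbE×1, Abe×1, aBE×1, aBe×1, abE×1, abe×1
AaBbee gametes: ABe×2, Abe×2, aBe×2, abe×2
AaBbEe×AaBbee grid (8·8=64): AABBEe=2 AABBee=2 AABbEe=4 AABbee=4 AAbbEe=2 AAbbee=2 AaBBEe=4 AaBBee=4 AaBbEe=8 AaBbee=8 AabbEe=4 Aabbee=4 aaBBEe=2 aaBBee=2 aaBbEe=4 aaBbee=4 aabbEe=2 aabbee=2
A_ bb E_ hits 6/64; gcd=2; 6÷2/64÷2 = 3/32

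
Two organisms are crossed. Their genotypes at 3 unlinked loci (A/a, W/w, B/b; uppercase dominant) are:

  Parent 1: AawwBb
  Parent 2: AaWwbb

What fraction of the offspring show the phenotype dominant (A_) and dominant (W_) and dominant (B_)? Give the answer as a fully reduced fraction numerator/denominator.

AawwBb gametes: AwB×2, Awb×2, awB×2, awb×2
AaWwbb gametes: AWb×2, Awb×2, aWb×2, awb×2
AawwBb×AaWwbb grid (8·8=64): AAWwBb=4 AAWwbb=4 AAwwBb=4 AAwwbb=4 AaWwBb=8 AaWwbb=8 AawwBb=8 Aawwbb=8 aaWwBb=4 aaWwbb=4 aawwBb=4 aawwbb=4
A_ W_ B_ hits 12/64; gcd=4; 12÷4/64÷4 = 3/16

P(A_ W_ B_) = 3/16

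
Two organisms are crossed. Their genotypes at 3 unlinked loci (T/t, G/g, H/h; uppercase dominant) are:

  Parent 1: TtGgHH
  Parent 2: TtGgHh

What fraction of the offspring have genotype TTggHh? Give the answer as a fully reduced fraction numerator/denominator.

P(TTggHh) = 1/32

TtGgHH gametes: TGH×2, TgH×2, tGH×2, tgH×2
TtGgHh gametes: TGH×1, TGh×1, TgH×1, Tgh×1, tGH×1, tGh×1, tgH×1, tgh×1
TtGgHH×TtGgHh grid (8·8=64): TTGGHH=2 TTGGHh=2 TTGgHH=4 TTGgHh=4 TTggHH=2 TTggHh=2 TtGGHH=4 TtGGHh=4 TtGgHH=8 TtGgHh=8 TtggHH=4 TtggHh=4 ttGGHH=2 ttGGHh=2 ttGgHH=4 ttGgHh=4 ttggHH=2 ttggHh=2
TTggHh hits 2/64; gcd=2; 2÷2/64÷2 = 1/32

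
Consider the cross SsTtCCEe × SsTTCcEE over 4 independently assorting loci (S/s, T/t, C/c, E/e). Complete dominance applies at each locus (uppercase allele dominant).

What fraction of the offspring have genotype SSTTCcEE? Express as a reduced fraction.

P(SSTTCcEE) = 1/32

SsTtCCEe gametes: STCE×2, STCe×2, StCE×2, StCe×2, sTCE×2, sTCe×2, stCE×2, stCe×2
SsTTCcEE gametes: STCE×4, STcE×4, sTCE×4, sTcE×4
SsTtCCEe×SsTTCcEE grid (16·16=256): SSTTCCEE=8 SSTTCCEe=8 SSTTCcEE=8 SSTTCcEe=8 SSTtCCEE=8 SSTtCCEe=8 SSTtCcEE=8 SSTtCcEe=8 SsTTCCEE=16 SsTTCCEe=16 SsTTCcEE=16 SsTTCcEe=16 SsTtCCEE=16 SsTtCCEe=16 SsTtCcEE=16 SsTtCcEe=16 ssTTCCEE=8 ssTTCCEe=8 ssTTCcEE=8 ssTTCcEe=8 ssTtCCEE=8 ssTtCCEe=8 ssTtCcEE=8 ssTtCcEe=8
SSTTCcEE hits 8/256; gcd=8; 8÷8/256÷8 = 1/32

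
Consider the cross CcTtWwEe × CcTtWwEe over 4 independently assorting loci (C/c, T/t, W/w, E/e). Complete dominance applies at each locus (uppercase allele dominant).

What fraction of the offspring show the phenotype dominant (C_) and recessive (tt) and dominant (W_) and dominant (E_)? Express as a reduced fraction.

P(C_ tt W_ E_) = 27/256

CcTtWwEe gametes: CTWE×1, CTWe×1, CTwE×1, CTwe×1, CtWE×1, CtWe×1, CtwE×1, Ctwe×1, cTWE×1, cTWe×1, cTwE×1, cTwe×1, ctWE×1, ctWe×1, ctwE×1, ctwe×1
CcTtWwEe gametes: CTWE×1, CTWe×1, CTwE×1, CTwe×1, CtWE×1, CtWe×1, CtwE×1, Ctwe×1, cTWE×1, cTWe×1, cTwE×1, cTwe×1, ctWE×1, ctWe×1, ctwE×1, ctwe×1
CcTtWwEe×CcTtWwEe grid (16·16=256): CCTTWWEE=1 CCTTWWEe=2 CCTTWWee=1 CCTTWwEE=2 CCTTWwEe=4 CCTTWwee=2 CCTTwwEE=1 CCTTwwEe=2 CCTTwwee=1 CCTtWWEE=2 CCTtWWEe=4 CCTtWWee=2 CCTtWwEE=4 CCTtWwEe=8 CCTtWwee=4 CCTtwwEE=2 CCTtwwEe=4 CCTtwwee=2 CCttWWEE=1 CCttWWEe=2 CCttWWee=1 CCttWwEE=2 CCttWwEe=4 CCttWwee=2 CCttwwEE=1 CCttwwEe=2 CCttwwee=1 CcTTWWEE=2 CcTTWWEe=4 CcTTWWee=2 CcTTWwEE=4 CcTTWwEe=8 CcTTWwee=4 CcTTwwEE=2 CcTTwwEe=4 CcTTwwee=2 CcTtWWEE=4 CcTtWWEe=8 CcTtWWee=4 CcTtWwEE=8 CcTtWwEe=16 CcTtWwee=8 CcTtwwEE=4 CcTtwwEe=8 CcTtwwee=4 CcttWWEE=2 CcttWWEe=4 CcttWWee=2 CcttWwEE=4 CcttWwEe=8 CcttWwee=4 CcttwwEE=2 CcttwwEe=4 Ccttwwee=2 ccTTWWEE=1 ccTTWWEe=2 ccTTWWee=1 ccTTWwEE=2 ccTTWwEe=4 ccTTWwee=2 ccTTwwEE=1 ccTTwwEe=2 ccTTwwee=1 ccTtWWEE=2 ccTtWWEe=4 ccTtWWee=2 ccTtWwEE=4 ccTtWwEe=8 ccTtWwee=4 ccTtwwEE=2 ccTtwwEe=4 ccTtwwee=2 ccttWWEE=1 ccttWWEe=2 ccttWWee=1 ccttWwEE=2 ccttWwEe=4 ccttWwee=2 ccttwwEE=1 ccttwwEe=2 ccttwwee=1
C_ tt W_ E_ hits 27/256; gcd=1; 27÷1/256÷1 = 27/256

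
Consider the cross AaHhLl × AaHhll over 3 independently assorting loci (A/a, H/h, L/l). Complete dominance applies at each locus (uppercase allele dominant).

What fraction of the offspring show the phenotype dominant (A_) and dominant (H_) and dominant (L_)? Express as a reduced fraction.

AaHhLl gametes: AHL×1, AHl×1, AhL×1, Ahl×1, aHL×1, aHl×1, ahL×1, ahl×1
AaHhll gametes: AHl×2, Ahl×2, aHl×2, ahl×2
AaHhLl×AaHhll grid (8·8=64): AAHHLl=2 AAHHll=2 AAHhLl=4 AAHhll=4 AAhhLl=2 AAhhll=2 AaHHLl=4 AaHHll=4 AaHhLl=8 AaHhll=8 AahhLl=4 Aahhll=4 aaHHLl=2 aaHHll=2 aaHhLl=4 aaHhll=4 aahhLl=2 aahhll=2
A_ H_ L_ hits 18/64; gcd=2; 18÷2/64÷2 = 9/32

P(A_ H_ L_) = 9/32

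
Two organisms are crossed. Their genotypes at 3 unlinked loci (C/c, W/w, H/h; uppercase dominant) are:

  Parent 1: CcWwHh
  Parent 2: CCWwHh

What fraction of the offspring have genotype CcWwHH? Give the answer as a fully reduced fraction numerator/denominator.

CcWwHh gametes: CWH×1, CWh×1, CwH×1, Cwh×1, cWH×1, cWh×1, cwH×1, cwh×1
CCWwHh gametes: CWH×2, CWh×2, CwH×2, Cwh×2
CcWwHh×CCWwHh grid (8·8=64): CCWWHH=2 CCWWHh=4 CCWWhh=2 CCWwHH=4 CCWwHh=8 CCWwhh=4 CCwwHH=2 CCwwHh=4 CCwwhh=2 CcWWHH=2 CcWWHh=4 CcWWhh=2 CcWwHH=4 CcWwHh=8 CcWwhh=4 CcwwHH=2 CcwwHh=4 Ccwwhh=2
CcWwHH hits 4/64; gcd=4; 4÷4/64÷4 = 1/16

P(CcWwHH) = 1/16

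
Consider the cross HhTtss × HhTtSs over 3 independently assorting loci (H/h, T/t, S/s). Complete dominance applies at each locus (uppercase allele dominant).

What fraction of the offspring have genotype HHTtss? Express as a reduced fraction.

HhTtss gametes: HTs×2, Hts×2, hTs×2, hts×2
HhTtSs gametes: HTS×1, HTs×1, HtS×1, Hts×1, hTS×1, hTs×1, htS×1, hts×1
HhTtss×HhTtSs grid (8·8=64): HHTTSs=2 HHTTss=2 HHTtSs=4 HHTtss=4 HHttSs=2 HHttss=2 HhTTSs=4 HhTTss=4 HhTtSs=8 HhTtss=8 HhttSs=4 Hhttss=4 hhTTSs=2 hhTTss=2 hhTtSs=4 hhTtss=4 hhttSs=2 hhttss=2
HHTtss hits 4/64; gcd=4; 4÷4/64÷4 = 1/16

P(HHTtss) = 1/16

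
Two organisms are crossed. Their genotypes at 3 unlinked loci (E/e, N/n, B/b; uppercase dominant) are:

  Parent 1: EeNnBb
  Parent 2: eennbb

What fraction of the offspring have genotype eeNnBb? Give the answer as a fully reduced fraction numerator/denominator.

EeNnBb gametes: ENB×1, ENb×1, EnB×1, Enb×1, eNB×1, eNb×1, enB×1, enb×1
eennbb gametes: enb×8
EeNnBb×eennbb grid (8·8=64): EeNnBb=8 EeNnbb=8 EennBb=8 Eennbb=8 eeNnBb=8 eeNnbb=8 eennBb=8 eennbb=8
eeNnBb hits 8/64; gcd=8; 8÷8/64÷8 = 1/8

P(eeNnBb) = 1/8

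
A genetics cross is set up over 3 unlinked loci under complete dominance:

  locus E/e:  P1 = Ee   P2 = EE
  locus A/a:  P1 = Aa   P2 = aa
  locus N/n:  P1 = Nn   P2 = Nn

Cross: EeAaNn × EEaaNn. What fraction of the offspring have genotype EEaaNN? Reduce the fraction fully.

P(EEaaNN) = 1/16

EeAaNn gametes: EAN×1, EAn×1, EaN×1, Ean×1, eAN×1, eAn×1, eaN×1, ean×1
EEaaNn gametes: EaN×4, Ean×4
EeAaNn×EEaaNn grid (8·8=64): EEAaNN=4 EEAaNn=8 EEAann=4 EEaaNN=4 EEaaNn=8 EEaann=4 EeAaNN=4 EeAaNn=8 EeAann=4 EeaaNN=4 EeaaNn=8 Eeaann=4
EEaaNN hits 4/64; gcd=4; 4÷4/64÷4 = 1/16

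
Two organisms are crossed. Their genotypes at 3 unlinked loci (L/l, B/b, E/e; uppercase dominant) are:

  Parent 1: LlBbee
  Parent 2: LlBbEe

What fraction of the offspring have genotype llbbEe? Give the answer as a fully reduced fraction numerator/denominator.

P(llbbEe) = 1/32

LlBbee gametes: LBe×2, Lbe×2, lBe×2, lbe×2
LlBbEe gametes: LBE×1, LBe×1, LbE×1, Lbe×1, lBE×1, lBe×1, lbE×1, lbe×1
LlBbee×LlBbEe grid (8·8=64): LLBBEe=2 LLBBee=2 LLBbEe=4 LLBbee=4 LLbbEe=2 LLbbee=2 LlBBEe=4 LlBBee=4 LlBbEe=8 LlBbee=8 LlbbEe=4 Llbbee=4 llBBEe=2 llBBee=2 llBbEe=4 llBbee=4 llbbEe=2 llbbee=2
llbbEe hits 2/64; gcd=2; 2÷2/64÷2 = 1/32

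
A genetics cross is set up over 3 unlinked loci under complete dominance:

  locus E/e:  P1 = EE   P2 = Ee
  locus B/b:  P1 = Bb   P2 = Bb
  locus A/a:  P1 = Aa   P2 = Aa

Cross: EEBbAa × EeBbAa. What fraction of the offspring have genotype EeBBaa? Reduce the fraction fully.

P(EeBBaa) = 1/32

EEBbAa gametes: EBA×2, EBa×2, EbA×2, Eba×2
EeBbAa gametes: EBA×1, EBa×1, EbA×1, Eba×1, eBA×1, eBa×1, ebA×1, eba×1
EEBbAa×EeBbAa grid (8·8=64): EEBBAA=2 EEBBAa=4 EEBBaa=2 EEBbAA=4 EEBbAa=8 EEBbaa=4 EEbbAA=2 EEbbAa=4 EEbbaa=2 EeBBAA=2 EeBBAa=4 EeBBaa=2 EeBbAA=4 EeBbAa=8 EeBbaa=4 EebbAA=2 EebbAa=4 Eebbaa=2
EeBBaa hits 2/64; gcd=2; 2÷2/64÷2 = 1/32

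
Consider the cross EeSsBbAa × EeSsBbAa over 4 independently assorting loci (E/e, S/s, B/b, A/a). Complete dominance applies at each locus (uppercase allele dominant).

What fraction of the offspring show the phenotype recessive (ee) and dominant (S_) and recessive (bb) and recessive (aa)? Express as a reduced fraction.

EeSsBbAa gametes: ESBA×1, ESBa×1, ESbA×1, ESba×1, EsBA×1, EsBa×1, EsbA×1, Esba×1, eSBA×1, eSBa×1, eSbA×1, eSba×1, esBA×1, esBa×1, esbA×1, esba×1
EeSsBbAa gametes: ESBA×1, ESBa×1, ESbA×1, ESba×1, EsBA×1, EsBa×1, EsbA×1, Esba×1, eSBA×1, eSBa×1, eSbA×1, eSba×1, esBA×1, esBa×1, esbA×1, esba×1
EeSsBbAa×EeSsBbAa grid (16·16=256): EESSBBAA=1 EESSBBAa=2 EESSBBaa=1 EESSBbAA=2 EESSBbAa=4 EESSBbaa=2 EESSbbAA=1 EESSbbAa=2 EESSbbaa=1 EESsBBAA=2 EESsBBAa=4 EESsBBaa=2 EESsBbAA=4 EESsBbAa=8 EESsBbaa=4 EESsbbAA=2 EESsbbAa=4 EESsbbaa=2 EEssBBAA=1 EEssBBAa=2 EEssBBaa=1 EEssBbAA=2 EEssBbAa=4 EEssBbaa=2 EEssbbAA=1 EEssbbAa=2 EEssbbaa=1 EeSSBBAA=2 EeSSBBAa=4 EeSSBBaa=2 EeSSBbAA=4 EeSSBbAa=8 EeSSBbaa=4 EeSSbbAA=2 EeSSbbAa=4 EeSSbbaa=2 EeSsBBAA=4 EeSsBBAa=8 EeSsBBaa=4 EeSsBbAA=8 EeSsBbAa=16 EeSsBbaa=8 EeSsbbAA=4 EeSsbbAa=8 EeSsbbaa=4 EessBBAA=2 EessBBAa=4 EessBBaa=2 EessBbAA=4 EessBbAa=8 EessBbaa=4 EessbbAA=2 EessbbAa=4 Eessbbaa=2 eeSSBBAA=1 eeSSBBAa=2 eeSSBBaa=1 eeSSBbAA=2 eeSSBbAa=4 eeSSBbaa=2 eeSSbbAA=1 eeSSbbAa=2 eeSSbbaa=1 eeSsBBAA=2 eeSsBBAa=4 eeSsBBaa=2 eeSsBbAA=4 eeSsBbAa=8 eeSsBbaa=4 eeSsbbAA=2 eeSsbbAa=4 eeSsbbaa=2 eessBBAA=1 eessBBAa=2 eessBBaa=1 eessBbAA=2 eessBbAa=4 eessBbaa=2 eessbbAA=1 eessbbAa=2 eessbbaa=1
ee S_ bb aa hits 3/256; gcd=1; 3÷1/256÷1 = 3/256

P(ee S_ bb aa) = 3/256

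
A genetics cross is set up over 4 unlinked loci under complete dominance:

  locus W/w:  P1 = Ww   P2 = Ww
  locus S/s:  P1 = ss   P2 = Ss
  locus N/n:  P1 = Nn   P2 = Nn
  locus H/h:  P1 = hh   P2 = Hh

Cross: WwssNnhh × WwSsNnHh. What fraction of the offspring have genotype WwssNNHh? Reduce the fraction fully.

P(WwssNNHh) = 1/32

WwssNnhh gametes: WsNh×4, Wsnh×4, wsNh×4, wsnh×4
WwSsNnHh gametes: WSNH×1, WSNh×1, WSnH×1, WSnh×1, WsNH×1, WsNh×1, WsnH×1, Wsnh×1, wSNH×1, wSNh×1, wSnH×1, wSnh×1, wsNH×1, wsNh×1, wsnH×1, wsnh×1
WwssNnhh×WwSsNnHh grid (16·16=256): WWSsNNHh=4 WWSsNNhh=4 WWSsNnHh=8 WWSsNnhh=8 WWSsnnHh=4 WWSsnnhh=4 WWssNNHh=4 WWssNNhh=4 WWssNnHh=8 WWssNnhh=8 WWssnnHh=4 WWssnnhh=4 WwSsNNHh=8 WwSsNNhh=8 WwSsNnHh=16 WwSsNnhh=16 WwSsnnHh=8 WwSsnnhh=8 WwssNNHh=8 WwssNNhh=8 WwssNnHh=16 WwssNnhh=16 WwssnnHh=8 Wwssnnhh=8 wwSsNNHh=4 wwSsNNhh=4 wwSsNnHh=8 wwSsNnhh=8 wwSsnnHh=4 wwSsnnhh=4 wwssNNHh=4 wwssNNhh=4 wwssNnHh=8 wwssNnhh=8 wwssnnHh=4 wwssnnhh=4
WwssNNHh hits 8/256; gcd=8; 8÷8/256÷8 = 1/32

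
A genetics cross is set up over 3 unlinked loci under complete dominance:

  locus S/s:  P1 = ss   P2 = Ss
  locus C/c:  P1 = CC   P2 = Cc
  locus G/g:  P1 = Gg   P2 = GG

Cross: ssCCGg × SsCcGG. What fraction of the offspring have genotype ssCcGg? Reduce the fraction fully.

ssCCGg gametes: sCG×4, sCg×4
SsCcGG gametes: SCG×2, ScG×2, sCG×2, scG×2
ssCCGg×SsCcGG grid (8·8=64): SsCCGG=8 SsCCGg=8 SsCcGG=8 SsCcGg=8 ssCCGG=8 ssCCGg=8 ssCcGG=8 ssCcGg=8
ssCcGg hits 8/64; gcd=8; 8÷8/64÷8 = 1/8

P(ssCcGg) = 1/8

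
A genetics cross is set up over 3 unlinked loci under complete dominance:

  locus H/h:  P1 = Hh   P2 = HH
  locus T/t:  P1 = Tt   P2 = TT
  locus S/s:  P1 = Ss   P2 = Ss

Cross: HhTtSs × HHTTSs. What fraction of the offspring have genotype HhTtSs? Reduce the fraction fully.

P(HhTtSs) = 1/8

HhTtSs gametes: HTS×1, HTs×1, HtS×1, Hts×1, hTS×1, hTs×1, htS×1, hts×1
HHTTSs gametes: HTS×4, HTs×4
HhTtSs×HHTTSs grid (8·8=64): HHTTSS=4 HHTTSs=8 HHTTss=4 HHTtSS=4 HHTtSs=8 HHTtss=4 HhTTSS=4 HhTTSs=8 HhTTss=4 HhTtSS=4 HhTtSs=8 HhTtss=4
HhTtSs hits 8/64; gcd=8; 8÷8/64÷8 = 1/8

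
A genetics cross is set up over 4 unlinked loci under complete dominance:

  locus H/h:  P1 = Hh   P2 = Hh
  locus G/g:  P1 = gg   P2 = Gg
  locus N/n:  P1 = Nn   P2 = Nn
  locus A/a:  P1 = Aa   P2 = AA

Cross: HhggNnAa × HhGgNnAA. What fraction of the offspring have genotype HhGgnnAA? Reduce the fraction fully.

HhggNnAa gametes: HgNA×2, HgNa×2, HgnA×2, Hgna×2, hgNA×2, hgNa×2, hgnA×2, hgna×2
HhGgNnAA gametes: HGNA×2, HGnA×2, HgNA×2, HgnA×2, hGNA×2, hGnA×2, hgNA×2, hgnA×2
HhggNnAa×HhGgNnAA grid (16·16=256): HHGgNNAA=4 HHGgNNAa=4 HHGgNnAA=8 HHGgNnAa=8 HHGgnnAA=4 HHGgnnAa=4 HHggNNAA=4 HHggNNAa=4 HHggNnAA=8 HHggNnAa=8 HHggnnAA=4 HHggnnAa=4 HhGgNNAA=8 HhGgNNAa=8 HhGgNnAA=16 HhGgNnAa=16 HhGgnnAA=8 HhGgnnAa=8 HhggNNAA=8 HhggNNAa=8 HhggNnAA=16 HhggNnAa=16 HhggnnAA=8 HhggnnAa=8 hhGgNNAA=4 hhGgNNAa=4 hhGgNnAA=8 hhGgNnAa=8 hhGgnnAA=4 hhGgnnAa=4 hhggNNAA=4 hhggNNAa=4 hhggNnAA=8 hhggNnAa=8 hhggnnAA=4 hhggnnAa=4
HhGgnnAA hits 8/256; gcd=8; 8÷8/256÷8 = 1/32

P(HhGgnnAA) = 1/32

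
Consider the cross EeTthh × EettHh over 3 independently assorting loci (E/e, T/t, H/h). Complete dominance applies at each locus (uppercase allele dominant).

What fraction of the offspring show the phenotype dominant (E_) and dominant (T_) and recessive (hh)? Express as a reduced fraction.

P(E_ T_ hh) = 3/16

EeTthh gametes: ETh×2, Eth×2, eTh×2, eth×2
EettHh gametes: EtH×2, Eth×2, etH×2, eth×2
EeTthh×EettHh grid (8·8=64): EETtHh=4 EETthh=4 EEttHh=4 EEtthh=4 EeTtHh=8 EeTthh=8 EettHh=8 Eetthh=8 eeTtHh=4 eeTthh=4 eettHh=4 eetthh=4
E_ T_ hh hits 12/64; gcd=4; 12÷4/64÷4 = 3/16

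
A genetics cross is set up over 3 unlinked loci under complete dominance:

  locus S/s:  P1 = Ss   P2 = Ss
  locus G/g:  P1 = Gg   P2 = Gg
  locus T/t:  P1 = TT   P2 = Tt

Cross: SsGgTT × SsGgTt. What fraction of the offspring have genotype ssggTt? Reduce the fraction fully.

P(ssggTt) = 1/32

SsGgTT gametes: SGT×2, SgT×2, sGT×2, sgT×2
SsGgTt gametes: SGT×1, SGt×1, SgT×1, Sgt×1, sGT×1, sGt×1, sgT×1, sgt×1
SsGgTT×SsGgTt grid (8·8=64): SSGGTT=2 SSGGTt=2 SSGgTT=4 SSGgTt=4 SSggTT=2 SSggTt=2 SsGGTT=4 SsGGTt=4 SsGgTT=8 SsGgTt=8 SsggTT=4 SsggTt=4 ssGGTT=2 ssGGTt=2 ssGgTT=4 ssGgTt=4 ssggTT=2 ssggTt=2
ssggTt hits 2/64; gcd=2; 2÷2/64÷2 = 1/32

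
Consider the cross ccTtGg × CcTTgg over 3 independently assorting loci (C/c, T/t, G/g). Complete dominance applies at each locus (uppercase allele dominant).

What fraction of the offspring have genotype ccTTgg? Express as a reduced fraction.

ccTtGg gametes: cTG×2, cTg×2, ctG×2, ctg×2
CcTTgg gametes: CTg×4, cTg×4
ccTtGg×CcTTgg grid (8·8=64): CcTTGg=8 CcTTgg=8 CcTtGg=8 CcTtgg=8 ccTTGg=8 ccTTgg=8 ccTtGg=8 ccTtgg=8
ccTTgg hits 8/64; gcd=8; 8÷8/64÷8 = 1/8

P(ccTTgg) = 1/8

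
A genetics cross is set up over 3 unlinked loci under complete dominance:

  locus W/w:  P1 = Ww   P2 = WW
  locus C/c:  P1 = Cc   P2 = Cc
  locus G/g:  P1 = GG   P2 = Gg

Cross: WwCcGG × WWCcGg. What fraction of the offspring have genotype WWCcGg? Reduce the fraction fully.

WwCcGG gametes: WCG×2, WcG×2, wCG×2, wcG×2
WWCcGg gametes: WCG×2, WCg×2, WcG×2, Wcg×2
WwCcGG×WWCcGg grid (8·8=64): WWCCGG=4 WWCCGg=4 WWCcGG=8 WWCcGg=8 WWccGG=4 WWccGg=4 WwCCGG=4 WwCCGg=4 WwCcGG=8 WwCcGg=8 WwccGG=4 WwccGg=4
WWCcGg hits 8/64; gcd=8; 8÷8/64÷8 = 1/8

P(WWCcGg) = 1/8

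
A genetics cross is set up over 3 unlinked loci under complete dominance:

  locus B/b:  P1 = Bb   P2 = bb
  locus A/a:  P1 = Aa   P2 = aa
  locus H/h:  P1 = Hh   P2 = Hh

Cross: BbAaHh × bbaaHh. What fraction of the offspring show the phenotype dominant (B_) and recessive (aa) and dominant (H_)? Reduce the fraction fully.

BbAaHh gametes: BAH×1, BAh×1, BaH×1, Bah×1, bAH×1, bAh×1, baH×1, bah×1
bbaaHh gametes: baH×4, bah×4
BbAaHh×bbaaHh grid (8·8=64): BbAaHH=4 BbAaHh=8 BbAahh=4 BbaaHH=4 BbaaHh=8 Bbaahh=4 bbAaHH=4 bbAaHh=8 bbAahh=4 bbaaHH=4 bbaaHh=8 bbaahh=4
B_ aa H_ hits 12/64; gcd=4; 12÷4/64÷4 = 3/16

P(B_ aa H_) = 3/16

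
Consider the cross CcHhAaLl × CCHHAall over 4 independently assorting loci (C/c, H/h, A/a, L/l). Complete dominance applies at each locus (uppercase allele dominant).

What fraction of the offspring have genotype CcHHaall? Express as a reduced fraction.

CcHhAaLl gametes: CHAL×1, CHAl×1, CHaL×1, CHal×1, ChAL×1, ChAl×1, ChaL×1, Chal×1, cHAL×1, cHAl×1, cHaL×1, cHal×1, chAL×1, chAl×1, chaL×1, chal×1
CCHHAall gametes: CHAl×8, CHal×8
CcHhAaLl×CCHHAall grid (16·16=256): CCHHAALl=8 CCHHAAll=8 CCHHAaLl=16 CCHHAall=16 CCHHaaLl=8 CCHHaall=8 CCHhAALl=8 CCHhAAll=8 CCHhAaLl=16 CCHhAall=16 CCHhaaLl=8 CCHhaall=8 CcHHAALl=8 CcHHAAll=8 CcHHAaLl=16 CcHHAall=16 CcHHaaLl=8 CcHHaall=8 CcHhAALl=8 CcHhAAll=8 CcHhAaLl=16 CcHhAall=16 CcHhaaLl=8 CcHhaall=8
CcHHaall hits 8/256; gcd=8; 8÷8/256÷8 = 1/32

P(CcHHaall) = 1/32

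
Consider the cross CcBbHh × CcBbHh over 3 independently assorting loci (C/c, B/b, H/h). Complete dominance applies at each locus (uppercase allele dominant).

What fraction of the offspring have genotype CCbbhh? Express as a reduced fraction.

P(CCbbhh) = 1/64

CcBbHh gametes: CBH×1, CBh×1, CbH×1, Cbh×1, cBH×1, cBh×1, cbH×1, cbh×1
CcBbHh gametes: CBH×1, CBh×1, CbH×1, Cbh×1, cBH×1, cBh×1, cbH×1, cbh×1
CcBbHh×CcBbHh grid (8·8=64): CCBBHH=1 CCBBHh=2 CCBBhh=1 CCBbHH=2 CCBbHh=4 CCBbhh=2 CCbbHH=1 CCbbHh=2 CCbbhh=1 CcBBHH=2 CcBBHh=4 CcBBhh=2 CcBbHH=4 CcBbHh=8 CcBbhh=4 CcbbHH=2 CcbbHh=4 Ccbbhh=2 ccBBHH=1 ccBBHh=2 ccBBhh=1 ccBbHH=2 ccBbHh=4 ccBbhh=2 ccbbHH=1 ccbbHh=2 ccbbhh=1
CCbbhh hits 1/64; gcd=1; 1÷1/64÷1 = 1/64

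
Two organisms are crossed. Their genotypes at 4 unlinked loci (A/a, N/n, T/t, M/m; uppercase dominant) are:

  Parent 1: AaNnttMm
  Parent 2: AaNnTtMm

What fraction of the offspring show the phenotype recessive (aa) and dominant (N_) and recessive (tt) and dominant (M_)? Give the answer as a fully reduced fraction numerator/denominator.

AaNnttMm gametes: ANtM×2, ANtm×2, AntM×2, Antm×2, aNtM×2, aNtm×2, antM×2, antm×2
AaNnTtMm gametes: ANTM×1, ANTm×1, ANtM×1, ANtm×1, AnTM×1, AnTm×1, AntM×1, Antm×1, aNTM×1, aNTm×1, aNtM×1, aNtm×1, anTM×1, anTm×1, antM×1, antm×1
AaNnttMm×AaNnTtMm grid (16·16=256): AANNTtMM=2 AANNTtMm=4 AANNTtmm=2 AANNttMM=2 AANNttMm=4 AANNttmm=2 AANnTtMM=4 AANnTtMm=8 AANnTtmm=4 AANnttMM=4 AANnttMm=8 AANnttmm=4 AAnnTtMM=2 AAnnTtMm=4 AAnnTtmm=2 AAnnttMM=2 AAnnttMm=4 AAnnttmm=2 AaNNTtMM=4 AaNNTtMm=8 AaNNTtmm=4 AaNNttMM=4 AaNNttMm=8 AaNNttmm=4 AaNnTtMM=8 AaNnTtMm=16 AaNnTtmm=8 AaNnttMM=8 AaNnttMm=16 AaNnttmm=8 AannTtMM=4 AannTtMm=8 AannTtmm=4 AannttMM=4 AannttMm=8 Aannttmm=4 aaNNTtMM=2 aaNNTtMm=4 aaNNTtmm=2 aaNNttMM=2 aaNNttMm=4 aaNNttmm=2 aaNnTtMM=4 aaNnTtMm=8 aaNnTtmm=4 aaNnttMM=4 aaNnttMm=8 aaNnttmm=4 aannTtMM=2 aannTtMm=4 aannTtmm=2 aannttMM=2 aannttMm=4 aannttmm=2
aa N_ tt M_ hits 18/256; gcd=2; 18÷2/256÷2 = 9/128

P(aa N_ tt M_) = 9/128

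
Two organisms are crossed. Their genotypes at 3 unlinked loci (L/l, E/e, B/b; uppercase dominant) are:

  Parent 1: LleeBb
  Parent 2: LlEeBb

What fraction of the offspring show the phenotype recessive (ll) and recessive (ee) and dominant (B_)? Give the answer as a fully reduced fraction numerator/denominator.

P(ll ee B_) = 3/32

LleeBb gametes: LeB×2, Leb×2, leB×2, leb×2
LlEeBb gametes: LEB×1, LEb×1, LeB×1, Leb×1, lEB×1, lEb×1, leB×1, leb×1
LleeBb×LlEeBb grid (8·8=64): LLEeBB=2 LLEeBb=4 LLEebb=2 LLeeBB=2 LLeeBb=4 LLeebb=2 LlEeBB=4 LlEeBb=8 LlEebb=4 LleeBB=4 LleeBb=8 Lleebb=4 llEeBB=2 llEeBb=4 llEebb=2 lleeBB=2 lleeBb=4 lleebb=2
ll ee B_ hits 6/64; gcd=2; 6÷2/64÷2 = 3/32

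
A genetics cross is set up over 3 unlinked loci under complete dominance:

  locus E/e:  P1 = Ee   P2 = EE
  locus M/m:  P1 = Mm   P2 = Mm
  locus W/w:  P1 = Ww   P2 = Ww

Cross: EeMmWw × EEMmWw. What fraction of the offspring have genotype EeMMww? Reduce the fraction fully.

EeMmWw gametes: EMW×1, EMw×1, EmW×1, Emw×1, eMW×1, eMw×1, emW×1, emw×1
EEMmWw gametes: EMW×2, EMw×2, EmW×2, Emw×2
EeMmWw×EEMmWw grid (8·8=64): EEMMWW=2 EEMMWw=4 EEMMww=2 EEMmWW=4 EEMmWw=8 EEMmww=4 EEmmWW=2 EEmmWw=4 EEmmww=2 EeMMWW=2 EeMMWw=4 EeMMww=2 EeMmWW=4 EeMmWw=8 EeMmww=4 EemmWW=2 EemmWw=4 Eemmww=2
EeMMww hits 2/64; gcd=2; 2÷2/64÷2 = 1/32

P(EeMMww) = 1/32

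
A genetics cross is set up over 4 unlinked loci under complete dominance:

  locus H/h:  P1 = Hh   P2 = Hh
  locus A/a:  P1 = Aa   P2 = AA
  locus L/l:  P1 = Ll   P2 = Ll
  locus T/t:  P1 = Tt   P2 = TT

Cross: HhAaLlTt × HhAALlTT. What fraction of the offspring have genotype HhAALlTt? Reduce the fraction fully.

HhAaLlTt gametes: HALT×1, HALt×1, HAlT×1, HAlt×1, HaLT×1, HaLt×1, HalT×1, Halt×1, hALT×1, hALt×1, hAlT×1, hAlt×1, haLT×1, haLt×1, halT×1, halt×1
HhAALlTT gametes: HALT×4, HAlT×4, hALT×4, hAlT×4
HhAaLlTt×HhAALlTT grid (16·16=256): HHAALLTT=4 HHAALLTt=4 HHAALlTT=8 HHAALlTt=8 HHAAllTT=4 HHAAllTt=4 HHAaLLTT=4 HHAaLLTt=4 HHAaLlTT=8 HHAaLlTt=8 HHAallTT=4 HHAallTt=4 HhAALLTT=8 HhAALLTt=8 HhAALlTT=16 HhAALlTt=16 HhAAllTT=8 HhAAllTt=8 HhAaLLTT=8 HhAaLLTt=8 HhAaLlTT=16 HhAaLlTt=16 HhAallTT=8 HhAallTt=8 hhAALLTT=4 hhAALLTt=4 hhAALlTT=8 hhAALlTt=8 hhAAllTT=4 hhAAllTt=4 hhAaLLTT=4 hhAaLLTt=4 hhAaLlTT=8 hhAaLlTt=8 hhAallTT=4 hhAallTt=4
HhAALlTt hits 16/256; gcd=16; 16÷16/256÷16 = 1/16

P(HhAALlTt) = 1/16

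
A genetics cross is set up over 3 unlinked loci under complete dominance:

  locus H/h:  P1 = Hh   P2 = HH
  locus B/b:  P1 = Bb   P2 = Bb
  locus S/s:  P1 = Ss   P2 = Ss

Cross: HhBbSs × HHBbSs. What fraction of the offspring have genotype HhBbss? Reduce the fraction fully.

P(HhBbss) = 1/16

HhBbSs gametes: HBS×1, HBs×1, HbS×1, Hbs×1, hBS×1, hBs×1, hbS×1, hbs×1
HHBbSs gametes: HBS×2, HBs×2, HbS×2, Hbs×2
HhBbSs×HHBbSs grid (8·8=64): HHBBSS=2 HHBBSs=4 HHBBss=2 HHBbSS=4 HHBbSs=8 HHBbss=4 HHbbSS=2 HHbbSs=4 HHbbss=2 HhBBSS=2 HhBBSs=4 HhBBss=2 HhBbSS=4 HhBbSs=8 HhBbss=4 HhbbSS=2 HhbbSs=4 Hhbbss=2
HhBbss hits 4/64; gcd=4; 4÷4/64÷4 = 1/16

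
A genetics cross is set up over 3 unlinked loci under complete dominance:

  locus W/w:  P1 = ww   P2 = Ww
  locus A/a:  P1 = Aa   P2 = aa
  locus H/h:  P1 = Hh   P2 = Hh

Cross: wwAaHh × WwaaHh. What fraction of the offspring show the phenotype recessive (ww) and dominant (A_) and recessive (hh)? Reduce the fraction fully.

P(ww A_ hh) = 1/16

wwAaHh gametes: wAH×2, wAh×2, waH×2, wah×2
WwaaHh gametes: WaH×2, Wah×2, waH×2, wah×2
wwAaHh×WwaaHh grid (8·8=64): WwAaHH=4 WwAaHh=8 WwAahh=4 WwaaHH=4 WwaaHh=8 Wwaahh=4 wwAaHH=4 wwAaHh=8 wwAahh=4 wwaaHH=4 wwaaHh=8 wwaahh=4
ww A_ hh hits 4/64; gcd=4; 4÷4/64÷4 = 1/16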